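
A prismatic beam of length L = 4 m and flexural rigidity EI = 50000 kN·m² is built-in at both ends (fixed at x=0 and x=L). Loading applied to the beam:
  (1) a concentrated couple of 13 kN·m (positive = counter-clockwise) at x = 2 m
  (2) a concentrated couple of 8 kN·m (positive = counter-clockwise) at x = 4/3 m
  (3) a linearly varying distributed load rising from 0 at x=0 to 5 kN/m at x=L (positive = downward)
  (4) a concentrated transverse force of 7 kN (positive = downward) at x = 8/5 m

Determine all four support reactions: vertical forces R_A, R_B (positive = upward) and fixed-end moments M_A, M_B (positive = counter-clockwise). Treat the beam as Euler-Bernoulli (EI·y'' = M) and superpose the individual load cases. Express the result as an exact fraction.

Load 1 — applied couple M₀=13 kN·m at a=2 m (b=L-a=2):
  R_A = 6M₀ab/L³ = 6·13·2·2/4³ = 39/8 kN
  M_A = M₀b(2a-b)/L² = 13·2·(2·2-2)/4² = 13/4 kN·m
  R_B = -6M₀ab/L³ = -6·13·2·2/4³ = -39/8 kN
  M_B = M₀a(2b-a)/L² = 13·2·(2·2-2)/4² = 13/4 kN·m
Load 2 — applied couple M₀=8 kN·m at a=4/3 m (b=L-a=8/3):
  R_A = 6M₀ab/L³ = 6·8·(4/3)·(8/3)/4³ = 8/3 kN
  M_A = M₀b(2a-b)/L² = 8·(8/3)·(2·(4/3)-(8/3))/4² = 0 kN·m
  R_B = -6M₀ab/L³ = -6·8·(4/3)·(8/3)/4³ = -8/3 kN
  M_B = M₀a(2b-a)/L² = 8·(4/3)·(2·(8/3)-(4/3))/4² = 8/3 kN·m
Load 3 — triangular load w₀=5 kN/m (0→w₀ over full span):
  R_A = 3w₀L/20 = 3·5·4/20 = 3 kN
  M_A = w₀L²/30 = 5·4²/30 = 8/3 kN·m
  R_B = 7w₀L/20 = 7·5·4/20 = 7 kN
  M_B = -w₀L²/20 = -5·4²/20 = -4 kN·m
Load 4 — point force P=7 kN at a=8/5 m (b=L-a=12/5):
  R_A = Pb²(3a+b)/L³ = 7·(12/5)²·(3·(8/5)+(12/5))/4³ = 567/125 kN
  M_A = Pab²/L² = 7·(8/5)·(12/5)²/4² = 504/125 kN·m
  R_B = Pa²(a+3b)/L³ = 7·(8/5)²·((8/5)+3·(12/5))/4³ = 308/125 kN
  M_B = -Pa²b/L² = -7·(8/5)²·(12/5)/4² = -336/125 kN·m
Superposition: R_A = 45233/3000 kN, M_A = 14923/1500 kN·m, R_B = 5767/3000 kN, M_B = -1157/1500 kN·m

R_A = 45233/3000 kN, M_A = 14923/1500 kN·m, R_B = 5767/3000 kN, M_B = -1157/1500 kN·m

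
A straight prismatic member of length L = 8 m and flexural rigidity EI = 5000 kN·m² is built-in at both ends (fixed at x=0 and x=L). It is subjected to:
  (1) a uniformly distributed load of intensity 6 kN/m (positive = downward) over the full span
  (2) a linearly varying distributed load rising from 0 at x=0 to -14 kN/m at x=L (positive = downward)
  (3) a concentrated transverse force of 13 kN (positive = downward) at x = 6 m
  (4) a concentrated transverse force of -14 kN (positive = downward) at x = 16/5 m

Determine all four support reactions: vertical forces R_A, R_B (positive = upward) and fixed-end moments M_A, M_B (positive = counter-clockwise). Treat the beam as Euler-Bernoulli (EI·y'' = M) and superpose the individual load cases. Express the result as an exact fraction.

Load 1 — uniform load w=6 kN/m over full span:
  R_A = wL/2 = 6·8/2 = 24 kN
  M_A = wL²/12 = 6·8²/12 = 32 kN·m
  R_B = wL/2 = 6·8/2 = 24 kN
  M_B = -wL²/12 = -6·8²/12 = -32 kN·m
Load 2 — triangular load w₀=-14 kN/m (0→w₀ over full span):
  R_A = 3w₀L/20 = 3·(-14)·8/20 = -84/5 kN
  M_A = w₀L²/30 = (-14)·8²/30 = -448/15 kN·m
  R_B = 7w₀L/20 = 7·(-14)·8/20 = -196/5 kN
  M_B = -w₀L²/20 = -(-14)·8²/20 = 224/5 kN·m
Load 3 — point force P=13 kN at a=6 m (b=L-a=2):
  R_A = Pb²(3a+b)/L³ = 13·2²·(3·6+2)/8³ = 65/32 kN
  M_A = Pab²/L² = 13·6·2²/8² = 39/8 kN·m
  R_B = Pa²(a+3b)/L³ = 13·6²·(6+3·2)/8³ = 351/32 kN
  M_B = -Pa²b/L² = -13·6²·2/8² = -117/8 kN·m
Load 4 — point force P=-14 kN at a=16/5 m (b=L-a=24/5):
  R_A = Pb²(3a+b)/L³ = (-14)·(24/5)²·(3·(16/5)+(24/5))/8³ = -1134/125 kN
  M_A = Pab²/L² = (-14)·(16/5)·(24/5)²/8² = -2016/125 kN·m
  R_B = Pa²(a+3b)/L³ = (-14)·(16/5)²·((16/5)+3·(24/5))/8³ = -616/125 kN
  M_B = -Pa²b/L² = -(-14)·(16/5)²·(24/5)/8² = 1344/125 kN·m
Superposition: R_A = 637/4000 kN, M_A = -27359/3000 kN·m, R_B = -36637/4000 kN, M_B = 8927/1000 kN·m

R_A = 637/4000 kN, M_A = -27359/3000 kN·m, R_B = -36637/4000 kN, M_B = 8927/1000 kN·m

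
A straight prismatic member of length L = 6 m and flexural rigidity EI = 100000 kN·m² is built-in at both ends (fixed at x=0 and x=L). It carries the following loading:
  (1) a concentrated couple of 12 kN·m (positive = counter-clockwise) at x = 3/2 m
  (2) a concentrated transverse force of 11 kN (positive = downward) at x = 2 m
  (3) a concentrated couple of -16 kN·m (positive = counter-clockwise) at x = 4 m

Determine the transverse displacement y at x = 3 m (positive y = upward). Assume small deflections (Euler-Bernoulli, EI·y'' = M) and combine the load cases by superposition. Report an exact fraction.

Load 1 — applied couple M₀=12 kN·m at a=3/2 m (b=L-a=9/2):
  y_1 = (R_Ax³/6 - M_Ax²/2 - M₀(x-a)²/2)/EI  [x>a] with R_A=9/4, M_A=-9/4 = ((9/4)·3³/6 - (-9/4)·3²/2 - 12·(3-(3/2))²/2)/100000 = 27/400000 m
Load 2 — point force P=11 kN at a=2 m (b=L-a=4):
  y_2 = -Pa²(L-x)²(3bL-(3b+a)(L-x))/(6L³EI)  [x>a] = -11·2²·(6-3)²·(3·4·6-(3·4+2)·(6-3))/(6·6³·100000) = -11/120000 m
Load 3 — applied couple M₀=-16 kN·m at a=4 m (b=L-a=2):
  y_3 = (R_Ax³/6 - M_Ax²/2)/EI  [x≤a] with R_A=-32/9, M_A=-16/3 = ((-32/9)·3³/6 - (-16/3)·3²/2)/100000 = 1/12500 m
Superposition: y = Σ y_i = 67/1200000 m ≈ 0.000056 m

y(3) = 67/1200000 m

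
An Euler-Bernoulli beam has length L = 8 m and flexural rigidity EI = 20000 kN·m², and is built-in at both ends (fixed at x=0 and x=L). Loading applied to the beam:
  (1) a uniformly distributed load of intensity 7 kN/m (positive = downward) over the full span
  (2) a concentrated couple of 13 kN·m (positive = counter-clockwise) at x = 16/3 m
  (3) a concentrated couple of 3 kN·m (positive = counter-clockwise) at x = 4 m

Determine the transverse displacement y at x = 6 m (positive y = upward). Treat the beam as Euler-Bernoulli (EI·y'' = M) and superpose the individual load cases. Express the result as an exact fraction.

y(6) = -1589/720000 m

Load 1 — uniform load w=7 kN/m over full span:
  y_1 = -wx²(L-x)²/(24EI) = -7·6²·(8-6)²/(24·20000) = -21/10000 m
Load 2 — applied couple M₀=13 kN·m at a=16/3 m (b=L-a=8/3):
  y_2 = (R_Ax³/6 - M_Ax²/2 - M₀(x-a)²/2)/EI  [x>a] with R_A=13/6, M_A=13/3 = ((13/6)·6³/6 - (13/3)·6²/2 - 13·(6-(16/3))²/2)/20000 = -13/90000 m
Load 3 — applied couple M₀=3 kN·m at a=4 m (b=L-a=4):
  y_3 = (R_Ax³/6 - M_Ax²/2 - M₀(x-a)²/2)/EI  [x>a] with R_A=9/16, M_A=3/4 = ((9/16)·6³/6 - (3/4)·6²/2 - 3·(6-4)²/2)/20000 = 3/80000 m
Superposition: y = Σ y_i = -1589/720000 m ≈ -0.002207 m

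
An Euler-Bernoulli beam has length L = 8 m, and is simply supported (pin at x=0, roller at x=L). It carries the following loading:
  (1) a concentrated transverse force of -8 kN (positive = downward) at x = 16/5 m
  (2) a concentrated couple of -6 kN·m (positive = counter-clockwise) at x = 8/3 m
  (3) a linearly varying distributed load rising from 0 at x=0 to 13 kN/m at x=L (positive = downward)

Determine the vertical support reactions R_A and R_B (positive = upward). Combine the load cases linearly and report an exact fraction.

Load 1 — point force P=-8 kN at a=16/5 m (b=L-a=24/5):
  R_A = Pb/L = (-8)·(24/5)/8 = -24/5 kN
  R_B = Pa/L = (-8)·(16/5)/8 = -16/5 kN
Load 2 — applied couple M₀=-6 kN·m at a=8/3 m (b=L-a=16/3):
  R_A = M₀/L = (-6)/8 = -3/4 kN
  R_B = -M₀/L = -(-6)/8 = 3/4 kN
Load 3 — triangular load w₀=13 kN/m (0→w₀ over full span):
  R_A = w₀L/6 = 13·8/6 = 52/3 kN
  R_B = w₀L/3 = 13·8/3 = 104/3 kN
Superposition: R_A = 707/60 kN, R_B = 1933/60 kN

R_A = 707/60 kN, R_B = 1933/60 kN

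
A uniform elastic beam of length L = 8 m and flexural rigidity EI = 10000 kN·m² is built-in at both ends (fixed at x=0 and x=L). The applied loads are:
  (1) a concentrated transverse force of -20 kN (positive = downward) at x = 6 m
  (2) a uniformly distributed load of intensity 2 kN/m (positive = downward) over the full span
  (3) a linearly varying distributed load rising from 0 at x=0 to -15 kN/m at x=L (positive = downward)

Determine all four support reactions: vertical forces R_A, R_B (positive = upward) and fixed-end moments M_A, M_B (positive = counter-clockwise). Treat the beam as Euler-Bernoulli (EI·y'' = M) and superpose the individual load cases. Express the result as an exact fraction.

R_A = -105/8 kN, M_A = -173/6 kN·m, R_B = -407/8 kN, M_B = 359/6 kN·m

Load 1 — point force P=-20 kN at a=6 m (b=L-a=2):
  R_A = Pb²(3a+b)/L³ = (-20)·2²·(3·6+2)/8³ = -25/8 kN
  M_A = Pab²/L² = (-20)·6·2²/8² = -15/2 kN·m
  R_B = Pa²(a+3b)/L³ = (-20)·6²·(6+3·2)/8³ = -135/8 kN
  M_B = -Pa²b/L² = -(-20)·6²·2/8² = 45/2 kN·m
Load 2 — uniform load w=2 kN/m over full span:
  R_A = wL/2 = 2·8/2 = 8 kN
  M_A = wL²/12 = 2·8²/12 = 32/3 kN·m
  R_B = wL/2 = 2·8/2 = 8 kN
  M_B = -wL²/12 = -2·8²/12 = -32/3 kN·m
Load 3 — triangular load w₀=-15 kN/m (0→w₀ over full span):
  R_A = 3w₀L/20 = 3·(-15)·8/20 = -18 kN
  M_A = w₀L²/30 = (-15)·8²/30 = -32 kN·m
  R_B = 7w₀L/20 = 7·(-15)·8/20 = -42 kN
  M_B = -w₀L²/20 = -(-15)·8²/20 = 48 kN·m
Superposition: R_A = -105/8 kN, M_A = -173/6 kN·m, R_B = -407/8 kN, M_B = 359/6 kN·m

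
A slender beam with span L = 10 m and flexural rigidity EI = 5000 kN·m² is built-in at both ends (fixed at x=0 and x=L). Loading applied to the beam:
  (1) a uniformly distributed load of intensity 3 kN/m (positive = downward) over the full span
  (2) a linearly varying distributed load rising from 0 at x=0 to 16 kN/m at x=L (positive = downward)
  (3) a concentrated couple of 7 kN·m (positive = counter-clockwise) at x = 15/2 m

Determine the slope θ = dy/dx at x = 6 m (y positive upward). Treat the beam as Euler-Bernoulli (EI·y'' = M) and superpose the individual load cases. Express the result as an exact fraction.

θ(6) = 773/100000 rad

Load 1 — uniform load w=3 kN/m over full span:
  θ_1 = -wx(L-x)(L-2x)/(12EI) = -3·6·(10-6)·(10-2·6)/(12·5000) = 3/1250 rad
Load 2 — triangular load w₀=16 kN/m (0→w₀ over full span):
  θ_2 = -w₀(2x(L-x)(L-2x)(x+2L)+x²(L-x)²)/(120LEI) = -16·(2·6·(10-6)·(10-2·6)·(6+2·10)+6²·(10-6)²)/(120·10·5000) = 16/3125 rad
Load 3 — applied couple M₀=7 kN·m at a=15/2 m (b=L-a=5/2):
  θ_3 = (R_Ax²/2 - M_Ax)/EI  [x≤a] with R_A=63/80, M_A=35/16 = ((63/80)·6²/2 - (35/16)·6)/5000 = 21/100000 rad
Superposition: θ = Σ θ_i = 773/100000 rad ≈ 0.007730 rad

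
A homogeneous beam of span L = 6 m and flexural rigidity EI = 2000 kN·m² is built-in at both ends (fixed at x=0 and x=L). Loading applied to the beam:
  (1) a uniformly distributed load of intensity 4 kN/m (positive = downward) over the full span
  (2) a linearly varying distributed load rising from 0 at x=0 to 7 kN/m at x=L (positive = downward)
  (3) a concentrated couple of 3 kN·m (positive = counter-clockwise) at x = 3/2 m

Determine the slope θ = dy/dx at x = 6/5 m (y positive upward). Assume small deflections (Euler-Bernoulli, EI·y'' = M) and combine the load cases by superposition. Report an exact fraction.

Load 1 — uniform load w=4 kN/m over full span:
  θ_1 = -wx(L-x)(L-2x)/(12EI) = -4·(6/5)·(6-(6/5))·(6-2·(6/5))/(12·2000) = -54/15625 rad
Load 2 — triangular load w₀=7 kN/m (0→w₀ over full span):
  θ_2 = -w₀(2x(L-x)(L-2x)(x+2L)+x²(L-x)²)/(120LEI) = -7·(2·(6/5)·(6-(6/5))·(6-2·(6/5))·((6/5)+2·6)+(6/5)²·(6-(6/5))²)/(120·6·2000) = -441/156250 rad
Load 3 — applied couple M₀=3 kN·m at a=3/2 m (b=L-a=9/2):
  θ_3 = (R_Ax²/2 - M_Ax)/EI  [x≤a] with R_A=9/16, M_A=-9/16 = ((9/16)·(6/5)²/2 - (-9/16)·(6/5))/2000 = 27/50000 rad
Superposition: θ = Σ θ_i = -7173/1250000 rad ≈ -0.005738 rad

θ(6/5) = -7173/1250000 rad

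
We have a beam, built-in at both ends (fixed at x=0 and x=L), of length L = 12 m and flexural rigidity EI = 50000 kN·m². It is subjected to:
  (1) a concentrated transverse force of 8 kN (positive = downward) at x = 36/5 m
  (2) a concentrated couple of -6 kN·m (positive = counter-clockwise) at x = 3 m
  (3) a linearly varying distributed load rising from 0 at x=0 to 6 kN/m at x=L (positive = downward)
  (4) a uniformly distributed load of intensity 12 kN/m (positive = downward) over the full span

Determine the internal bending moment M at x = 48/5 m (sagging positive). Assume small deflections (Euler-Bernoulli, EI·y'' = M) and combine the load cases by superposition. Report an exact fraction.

Load 1 — point force P=8 kN at a=36/5 m (b=L-a=24/5):
  M_1 = Pa²(a+3b)(L-x)/L³ - Pa²b/L²  [x>a] = 8·(36/5)²·((36/5)+3·(24/5))·(12-(48/5))/12³ - 8·(36/5)²·(24/5)/12² = -864/625 kN·m
Load 2 — applied couple M₀=-6 kN·m at a=3 m (b=L-a=9):
  M_2 = R_Ax - M_A - M₀  [x>a] with R_A=-9/16, M_A=9/8 = (-9/16)·(48/5) - (9/8) - (-6) = -21/40 kN·m
Load 3 — triangular load w₀=6 kN/m (0→w₀ over full span):
  M_3 = 3w₀Lx/20 - w₀L²/30 - w₀x³/(6L) = 3·6·12·(48/5)/20 - 6·12²/30 - 6·(48/5)³/(6·12) = 144/125 kN·m
Load 4 — uniform load w=12 kN/m over full span:
  M_4 = wLx/2 - wL²/12 - wx²/2 = 12·12·(48/5)/2 - 12·12²/12 - 12·(48/5)²/2 = -144/25 kN·m
Superposition: M = Σ M_i = -32577/5000 kN·m ≈ -6.515400 kN·m

M(48/5) = -32577/5000 kN·m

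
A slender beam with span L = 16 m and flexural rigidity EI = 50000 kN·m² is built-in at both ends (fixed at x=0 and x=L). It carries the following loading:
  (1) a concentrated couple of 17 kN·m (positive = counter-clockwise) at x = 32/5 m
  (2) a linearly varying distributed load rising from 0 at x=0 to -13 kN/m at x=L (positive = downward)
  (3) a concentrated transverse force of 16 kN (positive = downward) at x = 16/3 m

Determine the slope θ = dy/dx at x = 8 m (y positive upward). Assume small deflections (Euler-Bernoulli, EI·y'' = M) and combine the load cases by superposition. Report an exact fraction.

θ(8) = 4399/4218750 rad

Load 1 — applied couple M₀=17 kN·m at a=32/5 m (b=L-a=48/5):
  θ_1 = (R_Ax²/2 - M_Ax - M₀(x-a))/EI  [x>a] with R_A=153/100, M_A=51/25 = ((153/100)·8²/2 - (51/25)·8 - 17·(8-(32/5)))/50000 = 17/156250 rad
Load 2 — triangular load w₀=-13 kN/m (0→w₀ over full span):
  θ_2 = -w₀(2x(L-x)(L-2x)(x+2L)+x²(L-x)²)/(120LEI) = -(-13)·(2·8·(16-8)·(16-2·8)·(8+2·16)+8²·(16-8)²)/(120·16·50000) = 26/46875 rad
Load 3 — point force P=16 kN at a=16/3 m (b=L-a=32/3):
  θ_3 = Pa²(L-x)(2bL-(3b+a)(L-x))/(2L³EI)  [x>a] = 16·(16/3)²·(16-8)·(2·(32/3)·16-(3·(32/3)+(16/3))·(16-8))/(2·16³·50000) = 32/84375 rad
Superposition: θ = Σ θ_i = 4399/4218750 rad ≈ 0.001043 rad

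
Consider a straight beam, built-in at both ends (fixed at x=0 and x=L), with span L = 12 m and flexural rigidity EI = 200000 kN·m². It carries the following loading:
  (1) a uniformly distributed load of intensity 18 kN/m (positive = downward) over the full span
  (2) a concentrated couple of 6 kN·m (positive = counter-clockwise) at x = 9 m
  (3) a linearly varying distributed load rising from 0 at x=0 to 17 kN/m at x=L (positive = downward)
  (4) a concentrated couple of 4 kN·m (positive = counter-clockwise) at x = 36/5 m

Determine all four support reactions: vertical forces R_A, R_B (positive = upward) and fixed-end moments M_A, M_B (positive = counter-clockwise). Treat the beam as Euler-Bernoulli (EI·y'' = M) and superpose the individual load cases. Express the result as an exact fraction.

R_A = 55857/400 kN, M_A = 60151/200 kN·m, R_B = 71343/400 kN, M_B = -67809/200 kN·m

Load 1 — uniform load w=18 kN/m over full span:
  R_A = wL/2 = 18·12/2 = 108 kN
  M_A = wL²/12 = 18·12²/12 = 216 kN·m
  R_B = wL/2 = 18·12/2 = 108 kN
  M_B = -wL²/12 = -18·12²/12 = -216 kN·m
Load 2 — applied couple M₀=6 kN·m at a=9 m (b=L-a=3):
  R_A = 6M₀ab/L³ = 6·6·9·3/12³ = 9/16 kN
  M_A = M₀b(2a-b)/L² = 6·3·(2·9-3)/12² = 15/8 kN·m
  R_B = -6M₀ab/L³ = -6·6·9·3/12³ = -9/16 kN
  M_B = M₀a(2b-a)/L² = 6·9·(2·3-9)/12² = -9/8 kN·m
Load 3 — triangular load w₀=17 kN/m (0→w₀ over full span):
  R_A = 3w₀L/20 = 3·17·12/20 = 153/5 kN
  M_A = w₀L²/30 = 17·12²/30 = 408/5 kN·m
  R_B = 7w₀L/20 = 7·17·12/20 = 357/5 kN
  M_B = -w₀L²/20 = -17·12²/20 = -612/5 kN·m
Load 4 — applied couple M₀=4 kN·m at a=36/5 m (b=L-a=24/5):
  R_A = 6M₀ab/L³ = 6·4·(36/5)·(24/5)/12³ = 12/25 kN
  M_A = M₀b(2a-b)/L² = 4·(24/5)·(2·(36/5)-(24/5))/12² = 32/25 kN·m
  R_B = -6M₀ab/L³ = -6·4·(36/5)·(24/5)/12³ = -12/25 kN
  M_B = M₀a(2b-a)/L² = 4·(36/5)·(2·(24/5)-(36/5))/12² = 12/25 kN·m
Superposition: R_A = 55857/400 kN, M_A = 60151/200 kN·m, R_B = 71343/400 kN, M_B = -67809/200 kN·m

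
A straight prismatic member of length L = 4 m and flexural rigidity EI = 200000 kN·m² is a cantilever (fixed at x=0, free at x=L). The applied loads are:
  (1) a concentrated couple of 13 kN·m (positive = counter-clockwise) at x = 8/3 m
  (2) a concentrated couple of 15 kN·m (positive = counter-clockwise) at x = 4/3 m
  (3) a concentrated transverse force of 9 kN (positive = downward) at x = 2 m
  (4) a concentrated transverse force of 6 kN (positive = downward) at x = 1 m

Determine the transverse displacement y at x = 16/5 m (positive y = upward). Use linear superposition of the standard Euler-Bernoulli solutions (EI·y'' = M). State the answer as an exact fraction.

y(16/5) = 2753/9000000 m

Load 1 — applied couple M₀=13 kN·m at a=8/3 m (b=L-a=4/3):
  y_1 = M₀a(2x-a)/(2EI)  [x>a] = 13·(8/3)·(2·(16/5)-(8/3))/(2·200000) = 91/281250 m
Load 2 — applied couple M₀=15 kN·m at a=4/3 m (b=L-a=8/3):
  y_2 = M₀a(2x-a)/(2EI)  [x>a] = 15·(4/3)·(2·(16/5)-(4/3))/(2·200000) = 19/75000 m
Load 3 — point force P=9 kN at a=2 m (b=L-a=2):
  y_3 = -Pa²(3x-a)/(6EI)  [x>a] = -9·2²·(3·(16/5)-2)/(6·200000) = -57/250000 m
Load 4 — point force P=6 kN at a=1 m (b=L-a=3):
  y_4 = -Pa²(3x-a)/(6EI)  [x>a] = -6·1²·(3·(16/5)-1)/(6·200000) = -43/1000000 m
Superposition: y = Σ y_i = 2753/9000000 m ≈ 0.000306 m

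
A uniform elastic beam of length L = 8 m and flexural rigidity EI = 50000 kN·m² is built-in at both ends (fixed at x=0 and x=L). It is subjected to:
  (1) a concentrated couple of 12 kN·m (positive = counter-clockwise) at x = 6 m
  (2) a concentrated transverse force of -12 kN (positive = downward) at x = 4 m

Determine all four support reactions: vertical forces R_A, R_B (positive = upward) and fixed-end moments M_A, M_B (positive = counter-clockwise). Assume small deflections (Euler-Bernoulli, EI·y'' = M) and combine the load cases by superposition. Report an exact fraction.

R_A = -69/16 kN, M_A = -33/4 kN·m, R_B = -123/16 kN, M_B = 39/4 kN·m

Load 1 — applied couple M₀=12 kN·m at a=6 m (b=L-a=2):
  R_A = 6M₀ab/L³ = 6·12·6·2/8³ = 27/16 kN
  M_A = M₀b(2a-b)/L² = 12·2·(2·6-2)/8² = 15/4 kN·m
  R_B = -6M₀ab/L³ = -6·12·6·2/8³ = -27/16 kN
  M_B = M₀a(2b-a)/L² = 12·6·(2·2-6)/8² = -9/4 kN·m
Load 2 — point force P=-12 kN at a=4 m (b=L-a=4):
  R_A = Pb²(3a+b)/L³ = (-12)·4²·(3·4+4)/8³ = -6 kN
  M_A = Pab²/L² = (-12)·4·4²/8² = -12 kN·m
  R_B = Pa²(a+3b)/L³ = (-12)·4²·(4+3·4)/8³ = -6 kN
  M_B = -Pa²b/L² = -(-12)·4²·4/8² = 12 kN·m
Superposition: R_A = -69/16 kN, M_A = -33/4 kN·m, R_B = -123/16 kN, M_B = 39/4 kN·m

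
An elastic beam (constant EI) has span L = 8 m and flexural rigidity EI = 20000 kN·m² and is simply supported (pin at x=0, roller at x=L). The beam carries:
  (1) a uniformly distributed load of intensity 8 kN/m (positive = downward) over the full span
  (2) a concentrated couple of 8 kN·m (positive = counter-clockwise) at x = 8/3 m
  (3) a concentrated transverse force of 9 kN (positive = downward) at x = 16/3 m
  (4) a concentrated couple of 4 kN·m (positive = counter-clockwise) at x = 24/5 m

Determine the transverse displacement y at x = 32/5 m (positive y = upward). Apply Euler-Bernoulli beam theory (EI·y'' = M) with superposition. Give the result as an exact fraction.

Load 1 — uniform load w=8 kN/m over full span:
  y_1 = -wx(L³-2Lx²+x³)/(24EI) = -8·(32/5)·(8³-2·8·(32/5)²+(32/5)³)/(24·20000) = -14848/1171875 m
Load 2 — applied couple M₀=8 kN·m at a=8/3 m (b=L-a=16/3):
  y_2 = (M₀x³/(6L)-M₀(x-a)²/2+C₁x)/EI  [x>a] with C₁=M₀(3b²-L²)/(6L)=32/9 = (8·(32/5)³/(6·8)-8·((32/5)-(8/3))²/2+(32/9)·(32/5))/20000 = 376/703125 m
Load 3 — point force P=9 kN at a=16/3 m (b=L-a=8/3):
  y_3 = -Pa(L-x)(2Lx-a²-x²)/(6LEI)  [x>a] = -9·(16/3)·(8-(32/5))·(2·8·(32/5)-(16/3)²-(32/5)²)/(6·8·20000) = -1856/703125 m
Load 4 — applied couple M₀=4 kN·m at a=24/5 m (b=L-a=16/5):
  y_4 = (M₀x³/(6L)-M₀(x-a)²/2+C₁x)/EI  [x>a] with C₁=M₀(3b²-L²)/(6L)=-208/75 = (4·(32/5)³/(6·8)-4·((32/5)-(24/5))²/2+(-208/75)·(32/5))/20000 = -4/78125 m
Superposition: y = Σ y_i = -52124/3515625 m ≈ -0.014826 m

y(32/5) = -52124/3515625 m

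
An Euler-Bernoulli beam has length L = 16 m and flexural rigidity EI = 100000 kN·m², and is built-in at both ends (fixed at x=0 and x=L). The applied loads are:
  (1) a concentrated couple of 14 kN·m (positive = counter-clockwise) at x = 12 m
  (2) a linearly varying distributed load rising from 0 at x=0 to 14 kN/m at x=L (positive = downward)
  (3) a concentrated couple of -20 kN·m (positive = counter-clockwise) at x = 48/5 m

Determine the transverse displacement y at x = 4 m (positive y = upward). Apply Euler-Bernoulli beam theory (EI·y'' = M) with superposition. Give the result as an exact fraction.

y(4) = -5973/1000000 m

Load 1 — applied couple M₀=14 kN·m at a=12 m (b=L-a=4):
  y_1 = (R_Ax³/6 - M_Ax²/2)/EI  [x≤a] with R_A=63/64, M_A=35/8 = ((63/64)·4³/6 - (35/8)·4²/2)/100000 = -49/200000 m
Load 2 — triangular load w₀=14 kN/m (0→w₀ over full span):
  y_2 = -w₀x²(L-x)²(x+2L)/(120LEI) = -14·4²·(16-4)²·(4+2·16)/(120·16·100000) = -189/31250 m
Load 3 — applied couple M₀=-20 kN·m at a=48/5 m (b=L-a=32/5):
  y_3 = (R_Ax³/6 - M_Ax²/2)/EI  [x≤a] with R_A=-9/5, M_A=-32/5 = ((-9/5)·4³/6 - (-32/5)·4²/2)/100000 = 1/3125 m
Superposition: y = Σ y_i = -5973/1000000 m ≈ -0.005973 m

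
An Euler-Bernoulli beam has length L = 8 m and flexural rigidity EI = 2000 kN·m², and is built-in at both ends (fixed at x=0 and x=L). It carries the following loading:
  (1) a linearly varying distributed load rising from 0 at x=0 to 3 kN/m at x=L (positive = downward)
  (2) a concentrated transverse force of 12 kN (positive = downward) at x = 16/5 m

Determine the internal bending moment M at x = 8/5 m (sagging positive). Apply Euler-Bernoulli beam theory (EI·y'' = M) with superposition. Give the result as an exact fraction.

Load 1 — triangular load w₀=3 kN/m (0→w₀ over full span):
  M_1 = 3w₀Lx/20 - w₀L²/30 - w₀x³/(6L) = 3·3·8·(8/5)/20 - 3·8²/30 - 3·(8/5)³/(6·8) = -112/125 kN·m
Load 2 — point force P=12 kN at a=16/5 m (b=L-a=24/5):
  M_2 = Pb²(3a+b)x/L³ - Pab²/L²  [x≤a] = 12·(24/5)²·(3·(16/5)+(24/5))·(8/5)/8³ - 12·(16/5)·(24/5)²/8² = -864/625 kN·m
Superposition: M = Σ M_i = -1424/625 kN·m ≈ -2.278400 kN·m

M(8/5) = -1424/625 kN·m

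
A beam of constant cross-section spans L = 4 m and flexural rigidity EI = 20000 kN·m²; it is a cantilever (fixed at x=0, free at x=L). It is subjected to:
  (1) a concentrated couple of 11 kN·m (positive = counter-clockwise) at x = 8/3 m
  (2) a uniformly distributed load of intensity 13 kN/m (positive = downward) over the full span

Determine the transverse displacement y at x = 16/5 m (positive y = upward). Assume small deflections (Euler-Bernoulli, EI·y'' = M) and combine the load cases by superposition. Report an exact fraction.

Load 1 — applied couple M₀=11 kN·m at a=8/3 m (b=L-a=4/3):
  y_1 = M₀a(2x-a)/(2EI)  [x>a] = 11·(8/3)·(2·(16/5)-(8/3))/(2·20000) = 77/28125 m
Load 2 — uniform load w=13 kN/m over full span:
  y_2 = -wx²(x²-4Lx+6L²)/(24EI) = -13·(16/5)²·((16/5)²-4·4·(16/5)+6·4²)/(24·20000) = -17888/1171875 m
Superposition: y = Σ y_i = -44039/3515625 m ≈ -0.012527 m

y(16/5) = -44039/3515625 m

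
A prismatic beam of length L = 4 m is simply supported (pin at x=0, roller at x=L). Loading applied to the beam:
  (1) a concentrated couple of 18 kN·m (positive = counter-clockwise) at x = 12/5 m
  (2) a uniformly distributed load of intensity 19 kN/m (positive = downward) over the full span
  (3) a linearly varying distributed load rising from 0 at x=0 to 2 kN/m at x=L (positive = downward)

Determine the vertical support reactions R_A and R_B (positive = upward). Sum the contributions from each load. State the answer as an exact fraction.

Load 1 — applied couple M₀=18 kN·m at a=12/5 m (b=L-a=8/5):
  R_A = M₀/L = 18/4 = 9/2 kN
  R_B = -M₀/L = -18/4 = -9/2 kN
Load 2 — uniform load w=19 kN/m over full span:
  R_A = wL/2 = 19·4/2 = 38 kN
  R_B = wL/2 = 19·4/2 = 38 kN
Load 3 — triangular load w₀=2 kN/m (0→w₀ over full span):
  R_A = w₀L/6 = 2·4/6 = 4/3 kN
  R_B = w₀L/3 = 2·4/3 = 8/3 kN
Superposition: R_A = 263/6 kN, R_B = 217/6 kN

R_A = 263/6 kN, R_B = 217/6 kN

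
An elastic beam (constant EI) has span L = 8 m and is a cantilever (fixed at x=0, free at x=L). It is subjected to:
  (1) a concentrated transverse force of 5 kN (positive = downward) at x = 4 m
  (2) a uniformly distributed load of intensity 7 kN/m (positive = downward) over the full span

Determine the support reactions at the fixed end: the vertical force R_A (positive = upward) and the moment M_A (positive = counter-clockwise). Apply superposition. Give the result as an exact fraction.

Load 1 — point force P=5 kN at a=4 m (b=L-a=4):
  R_A = P = 5 kN
  M_A = Pa = 5·4 = 20 kN·m
Load 2 — uniform load w=7 kN/m over full span:
  R_A = wL = 7·8 = 56 kN
  M_A = wL²/2 = 7·8²/2 = 224 kN·m
Superposition: R_A = 61 kN, M_A = 244 kN·m

R_A = 61 kN, M_A = 244 kN·m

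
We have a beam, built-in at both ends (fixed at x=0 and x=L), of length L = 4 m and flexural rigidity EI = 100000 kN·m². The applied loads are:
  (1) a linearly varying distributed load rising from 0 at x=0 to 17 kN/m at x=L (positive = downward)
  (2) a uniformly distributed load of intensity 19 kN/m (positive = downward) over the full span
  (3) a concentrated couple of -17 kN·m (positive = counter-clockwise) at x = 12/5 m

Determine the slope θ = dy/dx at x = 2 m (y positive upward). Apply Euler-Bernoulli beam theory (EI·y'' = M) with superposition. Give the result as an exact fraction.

Load 1 — triangular load w₀=17 kN/m (0→w₀ over full span):
  θ_1 = -w₀(2x(L-x)(L-2x)(x+2L)+x²(L-x)²)/(120LEI) = -17·(2·2·(4-2)·(4-2·2)·(2+2·4)+2²·(4-2)²)/(120·4·100000) = -17/3000000 rad
Load 2 — uniform load w=19 kN/m over full span:
  θ_2 = -wx(L-x)(L-2x)/(12EI) = -19·2·(4-2)·(4-2·2)/(12·100000) = 0 rad
Load 3 — applied couple M₀=-17 kN·m at a=12/5 m (b=L-a=8/5):
  θ_3 = (R_Ax²/2 - M_Ax)/EI  [x≤a] with R_A=-153/25, M_A=-136/25 = ((-153/25)·2²/2 - (-136/25)·2)/100000 = -17/1250000 rad
Superposition: θ = Σ θ_i = -289/15000000 rad ≈ -0.000019 rad

θ(2) = -289/15000000 rad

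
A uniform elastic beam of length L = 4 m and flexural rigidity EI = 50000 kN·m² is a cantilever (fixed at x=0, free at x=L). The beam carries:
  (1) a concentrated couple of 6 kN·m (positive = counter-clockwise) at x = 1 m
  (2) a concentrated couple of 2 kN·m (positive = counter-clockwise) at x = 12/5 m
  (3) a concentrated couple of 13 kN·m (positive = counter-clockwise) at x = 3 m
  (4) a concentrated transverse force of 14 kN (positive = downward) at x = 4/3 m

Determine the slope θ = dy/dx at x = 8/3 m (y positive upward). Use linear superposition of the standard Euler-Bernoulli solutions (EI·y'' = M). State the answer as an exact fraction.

Load 1 — applied couple M₀=6 kN·m at a=1 m (b=L-a=3):
  θ_1 = M₀a/EI  [x>a] = 6·1/50000 = 3/25000 rad
Load 2 — applied couple M₀=2 kN·m at a=12/5 m (b=L-a=8/5):
  θ_2 = M₀a/EI  [x>a] = 2·(12/5)/50000 = 3/31250 rad
Load 3 — applied couple M₀=13 kN·m at a=3 m (b=L-a=1):
  θ_3 = M₀x/EI  [x≤a] = 13·(8/3)/50000 = 13/18750 rad
Load 4 — point force P=14 kN at a=4/3 m (b=L-a=8/3):
  θ_4 = -Pa²/(2EI)  [x>a] = -14·(4/3)²/(2·50000) = -7/28125 rad
Superposition: θ = Σ θ_i = 743/1125000 rad ≈ 0.000660 rad

θ(8/3) = 743/1125000 rad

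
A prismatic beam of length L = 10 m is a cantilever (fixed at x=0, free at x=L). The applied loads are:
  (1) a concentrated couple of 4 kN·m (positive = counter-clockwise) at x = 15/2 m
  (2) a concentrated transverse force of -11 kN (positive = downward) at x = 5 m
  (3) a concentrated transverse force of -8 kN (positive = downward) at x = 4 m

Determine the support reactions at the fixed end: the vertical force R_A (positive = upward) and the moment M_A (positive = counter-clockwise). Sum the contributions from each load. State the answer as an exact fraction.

R_A = -19 kN, M_A = -91 kN·m

Load 1 — applied couple M₀=4 kN·m at a=15/2 m (b=L-a=5/2):
  R_A = 0 kN
  M_A = -M₀ = -4 kN·m
Load 2 — point force P=-11 kN at a=5 m (b=L-a=5):
  R_A = P = (-11) = -11 kN
  M_A = Pa = (-11)·5 = -55 kN·m
Load 3 — point force P=-8 kN at a=4 m (b=L-a=6):
  R_A = P = (-8) = -8 kN
  M_A = Pa = (-8)·4 = -32 kN·m
Superposition: R_A = -19 kN, M_A = -91 kN·m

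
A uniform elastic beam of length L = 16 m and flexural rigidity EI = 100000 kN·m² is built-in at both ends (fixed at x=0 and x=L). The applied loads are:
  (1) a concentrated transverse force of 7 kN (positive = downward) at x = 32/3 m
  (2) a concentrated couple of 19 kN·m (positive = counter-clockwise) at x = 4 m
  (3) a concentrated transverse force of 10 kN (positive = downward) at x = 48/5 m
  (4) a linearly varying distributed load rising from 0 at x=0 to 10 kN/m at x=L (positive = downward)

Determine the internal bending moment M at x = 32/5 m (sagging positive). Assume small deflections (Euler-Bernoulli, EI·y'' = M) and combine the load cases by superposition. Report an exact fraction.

M(32/5) = 2406187/54000 kN·m

Load 1 — point force P=7 kN at a=32/3 m (b=L-a=16/3):
  M_1 = Pb²(3a+b)x/L³ - Pab²/L²  [x≤a] = 7·(16/3)²·(3·(32/3)+(16/3))·(32/5)/16³ - 7·(32/3)·(16/3)²/16² = 448/135 kN·m
Load 2 — applied couple M₀=19 kN·m at a=4 m (b=L-a=12):
  M_2 = R_Ax - M_A - M₀  [x>a] with R_A=171/128, M_A=-57/16 = (171/128)·(32/5) - (-57/16) - 19 = -551/80 kN·m
Load 3 — point force P=10 kN at a=48/5 m (b=L-a=32/5):
  M_3 = Pb²(3a+b)x/L³ - Pab²/L²  [x≤a] = 10·(32/5)²·(3·(48/5)+(32/5))·(32/5)/16³ - 10·(48/5)·(32/5)²/16² = 896/125 kN·m
Load 4 — triangular load w₀=10 kN/m (0→w₀ over full span):
  M_4 = 3w₀Lx/20 - w₀L²/30 - w₀x³/(6L) = 3·10·16·(32/5)/20 - 10·16²/30 - 10·(32/5)³/(6·16) = 1024/25 kN·m
Superposition: M = Σ M_i = 2406187/54000 kN·m ≈ 44.559019 kN·m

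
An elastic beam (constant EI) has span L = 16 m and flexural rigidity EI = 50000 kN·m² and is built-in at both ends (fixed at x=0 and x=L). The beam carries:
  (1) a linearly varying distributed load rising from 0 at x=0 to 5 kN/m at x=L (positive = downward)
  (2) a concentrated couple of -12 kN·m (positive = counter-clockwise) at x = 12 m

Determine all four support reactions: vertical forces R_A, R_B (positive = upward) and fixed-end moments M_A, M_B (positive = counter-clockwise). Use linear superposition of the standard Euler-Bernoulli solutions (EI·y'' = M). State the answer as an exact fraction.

R_A = 357/32 kN, M_A = 467/12 kN·m, R_B = 923/32 kN, M_B = -247/4 kN·m

Load 1 — triangular load w₀=5 kN/m (0→w₀ over full span):
  R_A = 3w₀L/20 = 3·5·16/20 = 12 kN
  M_A = w₀L²/30 = 5·16²/30 = 128/3 kN·m
  R_B = 7w₀L/20 = 7·5·16/20 = 28 kN
  M_B = -w₀L²/20 = -5·16²/20 = -64 kN·m
Load 2 — applied couple M₀=-12 kN·m at a=12 m (b=L-a=4):
  R_A = 6M₀ab/L³ = 6·(-12)·12·4/16³ = -27/32 kN
  M_A = M₀b(2a-b)/L² = (-12)·4·(2·12-4)/16² = -15/4 kN·m
  R_B = -6M₀ab/L³ = -6·(-12)·12·4/16³ = 27/32 kN
  M_B = M₀a(2b-a)/L² = (-12)·12·(2·4-12)/16² = 9/4 kN·m
Superposition: R_A = 357/32 kN, M_A = 467/12 kN·m, R_B = 923/32 kN, M_B = -247/4 kN·m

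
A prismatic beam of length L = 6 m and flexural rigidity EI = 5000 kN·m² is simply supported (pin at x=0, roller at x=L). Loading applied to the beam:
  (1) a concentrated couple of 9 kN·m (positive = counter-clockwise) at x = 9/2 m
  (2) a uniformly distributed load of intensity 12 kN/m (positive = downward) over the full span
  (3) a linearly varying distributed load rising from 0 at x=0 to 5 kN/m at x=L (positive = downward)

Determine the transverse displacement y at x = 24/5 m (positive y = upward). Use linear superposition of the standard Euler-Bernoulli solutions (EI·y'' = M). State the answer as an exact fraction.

Load 1 — applied couple M₀=9 kN·m at a=9/2 m (b=L-a=3/2):
  y_1 = (M₀x³/(6L)-M₀(x-a)²/2+C₁x)/EI  [x>a] with C₁=M₀(3b²-L²)/(6L)=-117/16 = (9·(24/5)³/(6·6)-9·((24/5)-(9/2))²/2+(-117/16)·(24/5))/5000 = -7857/5000000 m
Load 2 — uniform load w=12 kN/m over full span:
  y_2 = -wx(L³-2Lx²+x³)/(24EI) = -12·(24/5)·(6³-2·6·(24/5)²+(24/5)³)/(24·5000) = -9396/390625 m
Load 3 — triangular load w₀=5 kN/m (0→w₀ over full span):
  y_3 = -w₀x(7L⁴-10L²x²+3x⁴)/(360LEI) = -5·(24/5)·(7·6⁴-10·6²·(24/5)²+3·(24/5)⁴)/(360·6·5000) = -10287/1953125 m
Superposition: y = Σ y_i = -3861513/125000000 m ≈ -0.030892 m

y(24/5) = -3861513/125000000 m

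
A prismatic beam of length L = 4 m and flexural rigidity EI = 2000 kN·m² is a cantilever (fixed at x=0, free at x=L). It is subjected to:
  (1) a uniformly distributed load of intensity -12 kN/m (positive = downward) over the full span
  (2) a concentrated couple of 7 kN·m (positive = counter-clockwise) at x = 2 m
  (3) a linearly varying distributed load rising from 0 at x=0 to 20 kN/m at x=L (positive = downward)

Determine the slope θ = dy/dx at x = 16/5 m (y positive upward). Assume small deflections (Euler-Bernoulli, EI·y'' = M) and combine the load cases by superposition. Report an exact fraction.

θ(16/5) = -3263/375000 rad

Load 1 — uniform load w=-12 kN/m over full span:
  θ_1 = -wx(x²-3Lx+3L²)/(6EI) = -(-12)·(16/5)·((16/5)²-3·4·(16/5)+3·4²)/(6·2000) = 992/15625 rad
Load 2 — applied couple M₀=7 kN·m at a=2 m (b=L-a=2):
  θ_2 = M₀a/EI  [x>a] = 7·2/2000 = 7/1000 rad
Load 3 — triangular load w₀=20 kN/m (0→w₀ over full span):
  θ_3 = (w₀Lx²/4-w₀L²x/3-w₀x⁴/(24L))/EI = (20·4·(16/5)²/4-20·4²·(16/5)/3-20·(16/5)⁴/(24·4))/2000 = -3712/46875 rad
Superposition: θ = Σ θ_i = -3263/375000 rad ≈ -0.008701 rad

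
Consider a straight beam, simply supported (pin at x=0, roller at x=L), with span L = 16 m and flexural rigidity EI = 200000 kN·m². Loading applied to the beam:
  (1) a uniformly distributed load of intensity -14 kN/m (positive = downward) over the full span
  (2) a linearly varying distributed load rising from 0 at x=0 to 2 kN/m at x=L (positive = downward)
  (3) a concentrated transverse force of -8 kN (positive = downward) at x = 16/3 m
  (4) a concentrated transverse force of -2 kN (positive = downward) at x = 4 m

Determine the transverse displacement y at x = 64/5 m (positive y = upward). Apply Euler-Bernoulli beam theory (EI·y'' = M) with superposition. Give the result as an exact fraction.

Load 1 — uniform load w=-14 kN/m over full span:
  y_1 = -wx(L³-2Lx²+x³)/(24EI) = -(-14)·(64/5)·(16³-2·16·(64/5)²+(64/5)³)/(24·200000) = 207872/5859375 m
Load 2 — triangular load w₀=2 kN/m (0→w₀ over full span):
  y_2 = -w₀x(7L⁴-10L²x²+3x⁴)/(360LEI) = -2·(64/5)·(7·16⁴-10·16²·(64/5)²+3·(64/5)⁴)/(360·16·200000) = -130048/48828125 m
Load 3 — point force P=-8 kN at a=16/3 m (b=L-a=32/3):
  y_3 = -Pa(L-x)(2Lx-a²-x²)/(6LEI)  [x>a] = -(-8)·(16/3)·(16-(64/5))·(2·16·(64/5)-(16/3)²-(64/5)²)/(6·16·200000) = 48896/31640625 m
Load 4 — point force P=-2 kN at a=4 m (b=L-a=12):
  y_4 = -Pa(L-x)(2Lx-a²-x²)/(6LEI)  [x>a] = -(-2)·4·(16-(64/5))·(2·16·(64/5)-4²-(64/5)²)/(6·16·200000) = 359/1171875 m
Superposition: y = Σ y_i = 137103337/3955078125 m ≈ 0.034665 m

y(64/5) = 137103337/3955078125 m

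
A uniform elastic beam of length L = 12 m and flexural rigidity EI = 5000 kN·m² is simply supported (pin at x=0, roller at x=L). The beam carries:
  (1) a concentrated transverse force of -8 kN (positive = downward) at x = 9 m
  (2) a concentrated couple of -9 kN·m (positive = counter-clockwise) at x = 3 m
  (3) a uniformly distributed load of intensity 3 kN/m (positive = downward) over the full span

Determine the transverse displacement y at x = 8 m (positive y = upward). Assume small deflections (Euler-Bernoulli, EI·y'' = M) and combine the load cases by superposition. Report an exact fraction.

Load 1 — point force P=-8 kN at a=9 m (b=L-a=3):
  y_1 = -Pbx(L²-b²-x²)/(6LEI)  [x≤a] = -(-8)·3·8·(12²-3²-8²)/(6·12·5000) = 71/1875 m
Load 2 — applied couple M₀=-9 kN·m at a=3 m (b=L-a=9):
  y_2 = (M₀x³/(6L)-M₀(x-a)²/2+C₁x)/EI  [x>a] with C₁=M₀(3b²-L²)/(6L)=-99/8 = ((-9)·8³/(6·12)-(-9)·(8-3)²/2+(-99/8)·8)/5000 = -101/10000 m
Load 3 — uniform load w=3 kN/m over full span:
  y_3 = -wx(L³-2Lx²+x³)/(24EI) = -3·8·(12³-2·12·8²+8³)/(24·5000) = -88/625 m
Superposition: y = Σ y_i = -3391/30000 m ≈ -0.113033 m

y(8) = -3391/30000 m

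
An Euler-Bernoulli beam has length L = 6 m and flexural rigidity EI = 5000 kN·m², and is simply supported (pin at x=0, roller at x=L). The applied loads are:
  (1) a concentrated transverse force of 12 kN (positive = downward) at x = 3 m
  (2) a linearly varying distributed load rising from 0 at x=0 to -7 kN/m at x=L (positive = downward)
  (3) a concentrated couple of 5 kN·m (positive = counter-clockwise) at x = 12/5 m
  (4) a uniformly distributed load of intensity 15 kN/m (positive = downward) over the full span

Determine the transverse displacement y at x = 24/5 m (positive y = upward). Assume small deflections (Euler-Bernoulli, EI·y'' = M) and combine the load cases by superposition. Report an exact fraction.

Load 1 — point force P=12 kN at a=3 m (b=L-a=3):
  y_1 = -Pa(L-x)(2Lx-a²-x²)/(6LEI)  [x>a] = -12·3·(6-(24/5))·(2·6·(24/5)-3²-(24/5)²)/(6·6·5000) = -1917/312500 m
Load 2 — triangular load w₀=-7 kN/m (0→w₀ over full span):
  y_2 = -w₀x(7L⁴-10L²x²+3x⁴)/(360LEI) = -(-7)·(24/5)·(7·6⁴-10·6²·(24/5)²+3·(24/5)⁴)/(360·6·5000) = 72009/9765625 m
Load 3 — applied couple M₀=5 kN·m at a=12/5 m (b=L-a=18/5):
  y_3 = (M₀x³/(6L)-M₀(x-a)²/2+C₁x)/EI  [x>a] with C₁=M₀(3b²-L²)/(6L)=2/5 = (5·(24/5)³/(6·6)-5·((24/5)-(12/5))²/2+(2/5)·(24/5))/5000 = 9/15625 m
Load 4 — uniform load w=15 kN/m over full span:
  y_4 = -wx(L³-2Lx²+x³)/(24EI) = -15·(24/5)·(6³-2·6·(24/5)²+(24/5)³)/(24·5000) = -2349/78125 m
Superposition: y = Σ y_i = -1103589/39062500 m ≈ -0.028252 m

y(24/5) = -1103589/39062500 m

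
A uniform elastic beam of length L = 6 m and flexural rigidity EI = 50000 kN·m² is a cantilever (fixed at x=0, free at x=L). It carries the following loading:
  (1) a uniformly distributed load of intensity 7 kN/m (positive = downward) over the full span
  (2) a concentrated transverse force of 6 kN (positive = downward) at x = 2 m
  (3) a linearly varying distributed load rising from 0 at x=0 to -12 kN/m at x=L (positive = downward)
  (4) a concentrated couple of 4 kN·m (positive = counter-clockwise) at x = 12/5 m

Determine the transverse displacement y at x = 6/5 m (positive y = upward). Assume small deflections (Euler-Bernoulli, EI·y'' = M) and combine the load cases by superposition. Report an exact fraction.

Load 1 — uniform load w=7 kN/m over full span:
  y_1 = -wx²(x²-4Lx+6L²)/(24EI) = -7·(6/5)²·((6/5)²-4·6·(6/5)+6·6²)/(24·50000) = -24759/15625000 m
Load 2 — point force P=6 kN at a=2 m (b=L-a=4):
  y_2 = -Px²(3a-x)/(6EI)  [x≤a] = -6·(6/5)²·(3·2-(6/5))/(6·50000) = -54/390625 m
Load 3 — triangular load w₀=-12 kN/m (0→w₀ over full span):
  y_3 = (w₀Lx³/12-w₀L²x²/6-w₀x⁵/(120L))/EI = ((-12)·6·(6/5)³/12-(-12)·6²·(6/5)²/6-(-12)·(6/5)⁵/(120·6))/50000 = 182331/97656250 m
Load 4 — applied couple M₀=4 kN·m at a=12/5 m (b=L-a=18/5):
  y_4 = M₀x²/(2EI)  [x≤a] = 4·(6/5)²/(2·50000) = 9/156250 m
Superposition: y = Σ y_i = 78849/390625000 m ≈ 0.000202 m

y(6/5) = 78849/390625000 m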